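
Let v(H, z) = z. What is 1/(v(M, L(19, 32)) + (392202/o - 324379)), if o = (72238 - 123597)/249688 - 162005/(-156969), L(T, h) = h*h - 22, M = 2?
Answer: 1408214503/212949779755097 ≈ 6.6129e-6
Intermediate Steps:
L(T, h) = -22 + h² (L(T, h) = h² - 22 = -22 + h²)
o = 1408214503/1704055464 (o = -51359*1/249688 - 162005*(-1/156969) = -2233/10856 + 162005/156969 = 1408214503/1704055464 ≈ 0.82639)
1/(v(M, L(19, 32)) + (392202/o - 324379)) = 1/((-22 + 32²) + (392202/(1408214503/1704055464) - 324379)) = 1/((-22 + 1024) + (392202*(1704055464/1408214503) - 324379)) = 1/(1002 + (668333961091728/1408214503 - 324379)) = 1/(1002 + 211538748823091/1408214503) = 1/(212949779755097/1408214503) = 1408214503/212949779755097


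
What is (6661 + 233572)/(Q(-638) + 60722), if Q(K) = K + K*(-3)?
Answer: 240233/61998 ≈ 3.8749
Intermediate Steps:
Q(K) = -2*K (Q(K) = K - 3*K = -2*K)
(6661 + 233572)/(Q(-638) + 60722) = (6661 + 233572)/(-2*(-638) + 60722) = 240233/(1276 + 60722) = 240233/61998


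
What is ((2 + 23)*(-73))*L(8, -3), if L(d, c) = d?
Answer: -14600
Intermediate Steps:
((2 + 23)*(-73))*L(8, -3) = ((2 + 23)*(-73))*8 = (25*(-73))*8 = -1825*8 = -14600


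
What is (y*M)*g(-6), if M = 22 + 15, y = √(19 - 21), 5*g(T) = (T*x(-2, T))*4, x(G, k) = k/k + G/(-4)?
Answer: -1332*I*√2/5 ≈ -376.75*I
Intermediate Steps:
x(G, k) = 1 - G/4 (x(G, k) = 1 + G*(-¼) = 1 - G/4)
g(T) = 6*T/5 (g(T) = ((T*(1 - ¼*(-2)))*4)/5 = ((T*(1 + ½))*4)/5 = ((T*(3/2))*4)/5 = ((3*T/2)*4)/5 = (6*T)/5 = 6*T/5)
y = I*√2 (y = √(-2) = I*√2 ≈ 1.4142*I)
M = 37
(y*M)*g(-6) = ((I*√2)*37)*((6/5)*(-6)) = (37*I*√2)*(-36/5) = -1332*I*√2/5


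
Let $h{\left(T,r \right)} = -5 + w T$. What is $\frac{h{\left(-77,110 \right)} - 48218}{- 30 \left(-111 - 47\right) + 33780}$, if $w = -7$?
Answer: $- \frac{11921}{9630} \approx -1.2379$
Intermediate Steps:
$h{\left(T,r \right)} = -5 - 7 T$
$\frac{h{\left(-77,110 \right)} - 48218}{- 30 \left(-111 - 47\right) + 33780} = \frac{\left(-5 - -539\right) - 48218}{- 30 \left(-111 - 47\right) + 33780} = \frac{\left(-5 + 539\right) - 48218}{\left(-30\right) \left(-158\right) + 33780} = \frac{534 - 48218}{4740 + 33780} = - \frac{47684}{38520} = \left(-47684\right) \frac{1}{38520} = - \frac{11921}{9630}$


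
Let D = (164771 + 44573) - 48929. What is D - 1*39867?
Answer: 120548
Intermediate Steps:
D = 160415 (D = 209344 - 48929 = 160415)
D - 1*39867 = 160415 - 1*39867 = 160415 - 39867 = 120548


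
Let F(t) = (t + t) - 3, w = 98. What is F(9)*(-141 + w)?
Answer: -645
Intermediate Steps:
F(t) = -3 + 2*t (F(t) = 2*t - 3 = -3 + 2*t)
F(9)*(-141 + w) = (-3 + 2*9)*(-141 + 98) = (-3 + 18)*(-43) = 15*(-43) = -645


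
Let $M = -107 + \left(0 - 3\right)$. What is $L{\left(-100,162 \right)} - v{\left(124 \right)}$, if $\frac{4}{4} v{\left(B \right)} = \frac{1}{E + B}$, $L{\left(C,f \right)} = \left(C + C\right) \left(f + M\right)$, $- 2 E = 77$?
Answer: $- \frac{1778402}{171} \approx -10400.0$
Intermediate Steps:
$E = - \frac{77}{2}$ ($E = \left(- \frac{1}{2}\right) 77 = - \frac{77}{2} \approx -38.5$)
$M = -110$ ($M = -107 - 3 = -110$)
$L{\left(C,f \right)} = 2 C \left(-110 + f\right)$ ($L{\left(C,f \right)} = \left(C + C\right) \left(f - 110\right) = 2 C \left(-110 + f\right)$)
$v{\left(B \right)} = \frac{1}{- \frac{77}{2} + B}$
$L{\left(-100,162 \right)} - v{\left(124 \right)} = 2 \left(-100\right) \left(-110 + 162\right) - \frac{2}{-77 + 2 \cdot 124} = 2 \left(-100\right) 52 - \frac{2}{-77 + 248} = -10400 - \frac{2}{171} = - \frac{1778402}{171}$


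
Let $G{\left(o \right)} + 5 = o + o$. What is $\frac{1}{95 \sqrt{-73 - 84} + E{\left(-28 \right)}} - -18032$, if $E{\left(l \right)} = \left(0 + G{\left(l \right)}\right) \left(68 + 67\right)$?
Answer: $\frac{249678824113}{13846430} - \frac{19 i \sqrt{157}}{13846430} \approx 18032.0 - 1.7194 \cdot 10^{-5} i$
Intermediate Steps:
$G{\left(o \right)} = -5 + 2 o$ ($G{\left(o \right)} = -5 + \left(o + o\right) = -5 + 2 o$)
$E{\left(l \right)} = -675 + 270 l$ ($E{\left(l \right)} = \left(0 + \left(-5 + 2 l\right)\right) \left(68 + 67\right) = \left(-5 + 2 l\right) 135 = -675 + 270 l$)
$\frac{1}{95 \sqrt{-73 - 84} + E{\left(-28 \right)}} - -18032 = \frac{1}{95 \sqrt{-73 - 84} + \left(-675 + 270 \left(-28\right)\right)} - -18032 = \frac{1}{95 \sqrt{-157} - 8235} + 18032 = \frac{1}{95 i \sqrt{157} - 8235} + 18032 = \frac{1}{-8235 + 95 i \sqrt{157}} + 18032 = 18032 + \frac{1}{-8235 + 95 i \sqrt{157}}$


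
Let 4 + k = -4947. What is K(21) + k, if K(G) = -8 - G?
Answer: -4980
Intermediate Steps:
k = -4951 (k = -4 - 4947 = -4951)
K(21) + k = (-8 - 1*21) - 4951 = (-8 - 21) - 4951 = -29 - 4951 = -4980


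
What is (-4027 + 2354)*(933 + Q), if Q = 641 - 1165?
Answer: -684257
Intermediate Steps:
Q = -524
(-4027 + 2354)*(933 + Q) = (-4027 + 2354)*(933 - 524) = -1673*409 = -684257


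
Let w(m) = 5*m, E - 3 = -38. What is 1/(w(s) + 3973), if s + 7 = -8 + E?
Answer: 1/3723 ≈ 0.00026860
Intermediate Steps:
E = -35 (E = 3 - 38 = -35)
s = -50 (s = -7 + (-8 - 35) = -7 - 43 = -50)
1/(w(s) + 3973) = 1/(5*(-50) + 3973) = 1/(-250 + 3973) = 1/3723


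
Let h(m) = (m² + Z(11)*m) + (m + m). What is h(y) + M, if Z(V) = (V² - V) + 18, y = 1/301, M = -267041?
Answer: -24194142510/90601 ≈ -2.6704e+5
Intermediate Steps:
y = 1/301 ≈ 0.0033223
Z(V) = 18 + V² - V
h(m) = m² + 130*m (h(m) = (m² + (18 + 11² - 1*11)*m) + (m + m) = (m² + (18 + 121 - 11)*m) + 2*m = (m² + 128*m) + 2*m = m² + 130*m)
h(y) + M = (130 + 1/301)/301 - 267041 = (1/301)*(39131/301) - 267041 = 39131/90601 - 267041 = -24194142510/90601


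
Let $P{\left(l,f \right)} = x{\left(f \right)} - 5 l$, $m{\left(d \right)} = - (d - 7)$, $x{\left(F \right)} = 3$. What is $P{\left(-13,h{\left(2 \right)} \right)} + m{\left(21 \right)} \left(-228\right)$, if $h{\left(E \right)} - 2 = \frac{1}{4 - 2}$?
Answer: $3260$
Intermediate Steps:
$m{\left(d \right)} = 7 - d$ ($m{\left(d \right)} = - (d - 7) = - (-7 + d) = 7 - d$)
$h{\left(E \right)} = \frac{5}{2}$ ($h{\left(E \right)} = 2 + \frac{1}{4 - 2} = 2 + \frac{1}{2} = \frac{5}{2}$)
$P{\left(l,f \right)} = 3 - 5 l$
$P{\left(-13,h{\left(2 \right)} \right)} + m{\left(21 \right)} \left(-228\right) = \left(3 - -65\right) + \left(7 - 21\right) \left(-228\right) = \left(3 + 65\right) + \left(7 - 21\right) \left(-228\right) = 68 - -3192 = 68 + 3192 = 3260$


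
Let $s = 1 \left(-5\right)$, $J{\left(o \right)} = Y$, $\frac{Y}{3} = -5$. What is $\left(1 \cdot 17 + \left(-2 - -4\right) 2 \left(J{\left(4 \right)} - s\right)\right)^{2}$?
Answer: $529$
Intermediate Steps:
$Y = -15$ ($Y = 3 \left(-5\right) = -15$)
$J{\left(o \right)} = -15$
$s = -5$
$\left(1 \cdot 17 + \left(-2 - -4\right) 2 \left(J{\left(4 \right)} - s\right)\right)^{2} = \left(1 \cdot 17 + \left(-2 - -4\right) 2 \left(-15 - -5\right)\right)^{2} = \left(17 + \left(-2 + 4\right) 2 \left(-15 + 5\right)\right)^{2} = \left(17 + 2 \cdot 2 \left(-10\right)\right)^{2} = \left(17 + 4 \left(-10\right)\right)^{2} = \left(17 - 40\right)^{2} = \left(-23\right)^{2} = 529$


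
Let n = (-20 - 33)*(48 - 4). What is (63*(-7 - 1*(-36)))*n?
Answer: -4260564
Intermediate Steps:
n = -2332 (n = -53*44 = -2332)
(63*(-7 - 1*(-36)))*n = (63*(-7 - 1*(-36)))*(-2332) = (63*(-7 + 36))*(-2332) = (63*29)*(-2332) = 1827*(-2332) = -4260564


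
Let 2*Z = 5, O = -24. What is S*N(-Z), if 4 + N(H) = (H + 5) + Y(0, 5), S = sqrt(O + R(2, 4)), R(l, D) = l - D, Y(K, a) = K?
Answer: -3*I*sqrt(26)/2 ≈ -7.6485*I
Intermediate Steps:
Z = 5/2 (Z = (1/2)*5 = 5/2 ≈ 2.5000)
S = I*sqrt(26) (S = sqrt(-24 + (2 - 1*4)) = sqrt(-24 + (2 - 4)) = sqrt(-24 - 2) = sqrt(-26) = I*sqrt(26) ≈ 5.099*I)
N(H) = 1 + H (N(H) = -4 + ((H + 5) + 0) = -4 + ((5 + H) + 0) = -4 + (5 + H) = 1 + H)
S*N(-Z) = (I*sqrt(26))*(1 - 1*5/2) = (I*sqrt(26))*(1 - 5/2) = (I*sqrt(26))*(-3/2) = -3*I*sqrt(26)/2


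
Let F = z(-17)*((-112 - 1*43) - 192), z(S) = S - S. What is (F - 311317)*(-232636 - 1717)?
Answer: 72958072901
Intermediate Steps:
z(S) = 0
F = 0 (F = 0*((-112 - 1*43) - 192) = 0*((-112 - 43) - 192) = 0*(-155 - 192) = 0*(-347) = 0)
(F - 311317)*(-232636 - 1717) = (0 - 311317)*(-232636 - 1717) = -311317*(-234353) = 72958072901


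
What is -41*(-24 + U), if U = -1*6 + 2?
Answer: 1148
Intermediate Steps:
U = -4 (U = -6 + 2 = -4)
-41*(-24 + U) = -41*(-24 - 4) = -41*(-28) = 1148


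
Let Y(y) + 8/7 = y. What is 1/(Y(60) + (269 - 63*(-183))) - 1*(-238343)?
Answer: 19781992321/82998 ≈ 2.3834e+5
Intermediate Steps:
Y(y) = -8/7 + y
1/(Y(60) + (269 - 63*(-183))) - 1*(-238343) = 1/((-8/7 + 60) + (269 - 63*(-183))) - 1*(-238343) = 1/(412/7 + (269 + 11529)) + 238343 = 1/(412/7 + 11798) + 238343 = 1/(82998/7) + 238343 = 7/82998 + 238343 = 19781992321/82998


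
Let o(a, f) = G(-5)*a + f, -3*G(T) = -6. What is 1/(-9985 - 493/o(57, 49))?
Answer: -163/1628048 ≈ -0.00010012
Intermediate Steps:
G(T) = 2 (G(T) = -1/3*(-6) = 2)
o(a, f) = f + 2*a (o(a, f) = 2*a + f = f + 2*a)
1/(-9985 - 493/o(57, 49)) = 1/(-9985 - 493/(49 + 2*57)) = 1/(-9985 - 493/(49 + 114)) = 1/(-9985 - 493/163) = 1/(-1628048/163) = -163/1628048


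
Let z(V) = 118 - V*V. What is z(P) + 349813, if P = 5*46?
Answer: 297031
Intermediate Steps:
P = 230
z(V) = 118 - V**2
z(P) + 349813 = (118 - 1*230**2) + 349813 = (118 - 1*52900) + 349813 = (118 - 52900) + 349813 = -52782 + 349813 = 297031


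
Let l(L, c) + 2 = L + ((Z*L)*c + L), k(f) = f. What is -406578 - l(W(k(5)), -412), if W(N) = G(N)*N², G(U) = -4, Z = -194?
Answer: 7586424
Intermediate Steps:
W(N) = -4*N²
l(L, c) = -2 + 2*L - 194*L*c (l(L, c) = -2 + (L + ((-194*L)*c + L)) = -2 + (L + (-194*L*c + L)) = -2 + (L + (L - 194*L*c)) = -2 + (2*L - 194*L*c) = -2 + 2*L - 194*L*c)
-406578 - l(W(k(5)), -412) = -406578 - (-2 + 2*(-4*5²) - 194*(-4*5²)*(-412)) = -406578 - (-2 + 2*(-4*25) - 194*(-4*25)*(-412)) = -406578 - (-2 + 2*(-100) - 194*(-100)*(-412)) = -406578 - (-2 - 200 - 7992800) = -406578 - 1*(-7993002) = -406578 + 7993002 = 7586424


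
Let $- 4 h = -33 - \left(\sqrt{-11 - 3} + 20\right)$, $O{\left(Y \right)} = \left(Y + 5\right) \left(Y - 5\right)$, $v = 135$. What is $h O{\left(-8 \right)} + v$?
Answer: $\frac{2607}{4} + \frac{39 i \sqrt{14}}{4} \approx 651.75 + 36.481 i$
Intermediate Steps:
$O{\left(Y \right)} = \left(-5 + Y\right) \left(5 + Y\right)$ ($O{\left(Y \right)} = \left(5 + Y\right) \left(-5 + Y\right) = \left(-5 + Y\right) \left(5 + Y\right)$)
$h = \frac{53}{4} + \frac{i \sqrt{14}}{4}$ ($h = - \frac{-33 - \left(\sqrt{-11 - 3} + 20\right)}{4} = - \frac{-33 - \left(\sqrt{-14} + 20\right)}{4} = - \frac{-33 - \left(i \sqrt{14} + 20\right)}{4} = - \frac{-33 - \left(20 + i \sqrt{14}\right)}{4} = - \frac{-53 - i \sqrt{14}}{4} = \frac{53}{4} + \frac{i \sqrt{14}}{4} \approx 13.25 + 0.93541 i$)
$h O{\left(-8 \right)} + v = \left(\frac{53}{4} + \frac{i \sqrt{14}}{4}\right) \left(-25 + \left(-8\right)^{2}\right) + 135 = \left(\frac{53}{4} + \frac{i \sqrt{14}}{4}\right) \left(-25 + 64\right) + 135 = \left(\frac{53}{4} + \frac{i \sqrt{14}}{4}\right) 39 + 135 = \left(\frac{2067}{4} + \frac{39 i \sqrt{14}}{4}\right) + 135 = \frac{2607}{4} + \frac{39 i \sqrt{14}}{4}$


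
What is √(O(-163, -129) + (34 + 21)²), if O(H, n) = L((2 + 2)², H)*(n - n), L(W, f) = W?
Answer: 55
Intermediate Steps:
O(H, n) = 0 (O(H, n) = (2 + 2)²*(n - n) = 4²*0 = 16*0 = 0)
√(O(-163, -129) + (34 + 21)²) = √(0 + (34 + 21)²) = √(0 + 55²) = √(0 + 3025) = √3025 = 55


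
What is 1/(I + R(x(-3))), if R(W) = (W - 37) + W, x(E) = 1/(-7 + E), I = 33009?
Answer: 5/164859 ≈ 3.0329e-5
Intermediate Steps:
R(W) = -37 + 2*W (R(W) = (-37 + W) + W = -37 + 2*W)
1/(I + R(x(-3))) = 1/(33009 + (-37 + 2/(-7 - 3))) = 1/(33009 + (-37 + 2/(-10))) = 1/(33009 + (-37 + 2*(-⅒))) = 1/(33009 + (-37 - ⅕)) = 1/(33009 - 186/5) = 1/(164859/5) = 5/164859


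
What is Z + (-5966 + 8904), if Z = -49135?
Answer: -46197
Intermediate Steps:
Z + (-5966 + 8904) = -49135 + (-5966 + 8904) = -49135 + 2938 = -46197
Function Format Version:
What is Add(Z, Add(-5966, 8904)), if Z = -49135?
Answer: -46197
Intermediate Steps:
Add(Z, Add(-5966, 8904)) = Add(-49135, Add(-5966, 8904)) = Add(-49135, 2938) = -46197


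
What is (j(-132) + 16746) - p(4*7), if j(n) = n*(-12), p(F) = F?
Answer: 18302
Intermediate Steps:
j(n) = -12*n
(j(-132) + 16746) - p(4*7) = (-12*(-132) + 16746) - 4*7 = (1584 + 16746) - 1*28 = 18330 - 28 = 18302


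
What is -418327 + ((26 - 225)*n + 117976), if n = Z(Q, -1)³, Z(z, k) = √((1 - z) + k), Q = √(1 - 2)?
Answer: -300351 - 199*(-I)^(3/2) ≈ -3.0021e+5 + 140.71*I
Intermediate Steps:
Q = I (Q = √(-1) = I ≈ 1.0*I)
Z(z, k) = √(1 + k - z)
n = (-I)^(3/2) (n = (√(1 - 1 - I))³ = (√(-I))³ = (-I)^(3/2) ≈ -0.70711 - 0.70711*I)
-418327 + ((26 - 225)*n + 117976) = -418327 + ((26 - 225)*(-I)^(3/2) + 117976) = -418327 + (-199*(-I)^(3/2) + 117976) = -418327 + (117976 - 199*(-I)^(3/2)) = -300351 - 199*(-I)^(3/2)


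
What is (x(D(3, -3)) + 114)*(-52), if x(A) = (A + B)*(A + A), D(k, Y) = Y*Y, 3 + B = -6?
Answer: -5928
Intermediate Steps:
B = -9 (B = -3 - 6 = -9)
D(k, Y) = Y²
x(A) = 2*A*(-9 + A) (x(A) = (A - 9)*(A + A) = (-9 + A)*(2*A) = 2*A*(-9 + A))
(x(D(3, -3)) + 114)*(-52) = (2*(-3)²*(-9 + (-3)²) + 114)*(-52) = (2*9*(-9 + 9) + 114)*(-52) = (2*9*0 + 114)*(-52) = (0 + 114)*(-52) = 114*(-52) = -5928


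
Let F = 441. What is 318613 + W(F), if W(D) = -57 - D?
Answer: 318115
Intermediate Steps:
318613 + W(F) = 318613 + (-57 - 1*441) = 318613 + (-57 - 441) = 318613 - 498 = 318115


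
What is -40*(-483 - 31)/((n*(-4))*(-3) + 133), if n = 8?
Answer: 20560/229 ≈ 89.782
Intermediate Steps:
-40*(-483 - 31)/((n*(-4))*(-3) + 133) = -40*(-483 - 31)/((8*(-4))*(-3) + 133) = -(-20560)/(-32*(-3) + 133) = -(-20560)/(96 + 133) = -(-20560)/229 = -40*(-514/229) = 20560/229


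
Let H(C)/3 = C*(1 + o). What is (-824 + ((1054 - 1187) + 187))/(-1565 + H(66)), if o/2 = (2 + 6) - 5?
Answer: 770/179 ≈ 4.3017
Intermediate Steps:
o = 6 (o = 2*((2 + 6) - 5) = 2*(8 - 5) = 2*3 = 6)
H(C) = 21*C (H(C) = 3*(C*(1 + 6)) = 3*(C*7) = 3*(7*C) = 21*C)
(-824 + ((1054 - 1187) + 187))/(-1565 + H(66)) = (-824 + ((1054 - 1187) + 187))/(-1565 + 21*66) = (-824 + (-133 + 187))/(-1565 + 1386) = (-824 + 54)/(-179) = -770*(-1/179) = 770/179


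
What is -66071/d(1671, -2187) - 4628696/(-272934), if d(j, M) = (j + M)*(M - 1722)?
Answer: 517680581795/30584438172 ≈ 16.926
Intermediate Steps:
d(j, M) = (-1722 + M)*(M + j) (d(j, M) = (M + j)*(-1722 + M) = (-1722 + M)*(M + j))
-66071/d(1671, -2187) - 4628696/(-272934) = -66071/((-2187)² - 1722*(-2187) - 1722*1671 - 2187*1671) - 4628696/(-272934) = -66071/(4782969 + 3766014 - 2877462 - 3654477) - 4628696*(-1/272934) = -66071/2017044 + 2314348/136467 = 517680581795/30584438172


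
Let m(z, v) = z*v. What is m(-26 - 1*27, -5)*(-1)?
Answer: -265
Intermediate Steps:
m(z, v) = v*z
m(-26 - 1*27, -5)*(-1) = -5*(-26 - 1*27)*(-1) = -5*(-26 - 27)*(-1) = -5*(-53)*(-1) = 265*(-1) = -265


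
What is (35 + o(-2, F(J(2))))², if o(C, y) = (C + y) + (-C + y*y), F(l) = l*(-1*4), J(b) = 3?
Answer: 27889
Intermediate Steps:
F(l) = -4*l (F(l) = l*(-4) = -4*l)
o(C, y) = y + y² (o(C, y) = (C + y) + (-C + y²) = (C + y) + (y² - C) = y + y²)
(35 + o(-2, F(J(2))))² = (35 + (-4*3)*(1 - 4*3))² = (35 - 12*(1 - 12))² = (35 - 12*(-11))² = (35 + 132)² = 167² = 27889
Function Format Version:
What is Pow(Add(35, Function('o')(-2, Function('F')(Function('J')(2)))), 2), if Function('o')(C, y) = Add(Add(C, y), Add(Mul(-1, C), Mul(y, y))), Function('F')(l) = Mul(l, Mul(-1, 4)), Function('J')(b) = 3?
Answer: 27889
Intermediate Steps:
Function('F')(l) = Mul(-4, l) (Function('F')(l) = Mul(l, -4) = Mul(-4, l))
Function('o')(C, y) = Add(y, Pow(y, 2)) (Function('o')(C, y) = Add(Add(C, y), Add(Mul(-1, C), Pow(y, 2))) = Add(Add(C, y), Add(Pow(y, 2), Mul(-1, C))) = Add(y, Pow(y, 2)))
Pow(Add(35, Function('o')(-2, Function('F')(Function('J')(2)))), 2) = Pow(Add(35, Mul(Mul(-4, 3), Add(1, Mul(-4, 3)))), 2) = Pow(Add(35, Mul(-12, Add(1, -12))), 2) = Pow(Add(35, Mul(-12, -11)), 2) = Pow(Add(35, 132), 2) = Pow(167, 2) = 27889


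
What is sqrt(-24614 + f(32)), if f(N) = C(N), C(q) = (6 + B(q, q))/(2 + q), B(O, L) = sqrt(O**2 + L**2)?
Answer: sqrt(-7113395 + 272*sqrt(2))/17 ≈ 156.88*I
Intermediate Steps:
B(O, L) = sqrt(L**2 + O**2)
C(q) = (6 + sqrt(2)*sqrt(q**2))/(2 + q) (C(q) = (6 + sqrt(q**2 + q**2))/(2 + q) = (6 + sqrt(2*q**2))/(2 + q) = (6 + sqrt(2)*sqrt(q**2))/(2 + q))
f(N) = (6 + sqrt(2)*sqrt(N**2))/(2 + N)
sqrt(-24614 + f(32)) = sqrt(-24614 + (6 + sqrt(2)*sqrt(32**2))/(2 + 32)) = sqrt(-24614 + (6 + sqrt(2)*sqrt(1024))/34) = sqrt(-24614 + (6 + sqrt(2)*32)/34) = sqrt(-24614 + (6 + 32*sqrt(2))/34) = sqrt(-24614 + (3/17 + 16*sqrt(2)/17)) = sqrt(-418435/17 + 16*sqrt(2)/17)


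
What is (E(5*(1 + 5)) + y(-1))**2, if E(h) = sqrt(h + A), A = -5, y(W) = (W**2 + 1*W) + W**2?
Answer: 36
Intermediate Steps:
y(W) = W + 2*W**2 (y(W) = (W**2 + W) + W**2 = (W + W**2) + W**2 = W + 2*W**2)
E(h) = sqrt(-5 + h) (E(h) = sqrt(h - 5) = sqrt(-5 + h))
(E(5*(1 + 5)) + y(-1))**2 = (sqrt(-5 + 5*(1 + 5)) - (1 + 2*(-1)))**2 = (sqrt(-5 + 5*6) - (1 - 2))**2 = (sqrt(-5 + 30) - 1*(-1))**2 = (sqrt(25) + 1)**2 = (5 + 1)**2 = 6**2 = 36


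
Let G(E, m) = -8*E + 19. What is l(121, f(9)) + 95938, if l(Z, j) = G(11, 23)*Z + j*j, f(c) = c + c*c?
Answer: 95689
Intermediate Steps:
G(E, m) = 19 - 8*E
f(c) = c + c²
l(Z, j) = j² - 69*Z (l(Z, j) = (19 - 8*11)*Z + j*j = (19 - 88)*Z + j² = -69*Z + j² = j² - 69*Z)
l(121, f(9)) + 95938 = ((9*(1 + 9))² - 69*121) + 95938 = ((9*10)² - 8349) + 95938 = (90² - 8349) + 95938 = (8100 - 8349) + 95938 = -249 + 95938 = 95689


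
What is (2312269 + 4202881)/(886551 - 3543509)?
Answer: -3257575/1328479 ≈ -2.4521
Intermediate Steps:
(2312269 + 4202881)/(886551 - 3543509) = 6515150/(-2656958) = 6515150*(-1/2656958) = -3257575/1328479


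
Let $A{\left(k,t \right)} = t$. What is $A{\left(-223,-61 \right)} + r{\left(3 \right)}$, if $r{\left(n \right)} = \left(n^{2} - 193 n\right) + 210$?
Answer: $-421$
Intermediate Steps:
$r{\left(n \right)} = 210 + n^{2} - 193 n$
$A{\left(-223,-61 \right)} + r{\left(3 \right)} = -61 + \left(210 + 3^{2} - 579\right) = -61 + \left(210 + 9 - 579\right) = -61 - 360 = -421$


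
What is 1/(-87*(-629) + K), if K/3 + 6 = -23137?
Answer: -1/14706 ≈ -6.7999e-5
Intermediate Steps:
K = -69429 (K = -18 + 3*(-23137) = -18 - 69411 = -69429)
1/(-87*(-629) + K) = 1/(-87*(-629) - 69429) = 1/(54723 - 69429) = 1/(-14706) = -1/14706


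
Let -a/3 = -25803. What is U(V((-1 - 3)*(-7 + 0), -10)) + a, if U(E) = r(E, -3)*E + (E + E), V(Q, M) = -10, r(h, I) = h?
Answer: 77489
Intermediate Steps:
a = 77409 (a = -3*(-25803) = 77409)
U(E) = E**2 + 2*E (U(E) = E*E + (E + E) = E**2 + 2*E)
U(V((-1 - 3)*(-7 + 0), -10)) + a = -10*(2 - 10) + 77409 = -10*(-8) + 77409 = 80 + 77409 = 77489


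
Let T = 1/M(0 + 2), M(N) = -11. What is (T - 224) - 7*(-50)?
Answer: 1385/11 ≈ 125.91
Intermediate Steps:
T = -1/11 (T = 1/(-11) = -1/11 ≈ -0.090909)
(T - 224) - 7*(-50) = (-1/11 - 224) - 7*(-50) = -2465/11 + 350 = 1385/11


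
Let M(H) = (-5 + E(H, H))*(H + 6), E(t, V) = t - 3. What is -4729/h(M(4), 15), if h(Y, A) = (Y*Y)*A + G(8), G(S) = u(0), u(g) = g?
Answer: -4729/24000 ≈ -0.19704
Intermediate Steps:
E(t, V) = -3 + t
G(S) = 0
M(H) = (-8 + H)*(6 + H) (M(H) = (-5 + (-3 + H))*(H + 6) = (-8 + H)*(6 + H))
h(Y, A) = A*Y**2 (h(Y, A) = (Y*Y)*A + 0 = Y**2*A + 0 = A*Y**2 + 0 = A*Y**2)
-4729/h(M(4), 15) = -4729*1/(15*(-48 + 4 + 4*(-3 + 4))**2) = -4729*1/(15*(-48 + 4 + 4*1)**2) = -4729*1/(15*(-48 + 4 + 4)**2) = -4729/(15*(-40)**2) = -4729/(15*1600) = -4729/24000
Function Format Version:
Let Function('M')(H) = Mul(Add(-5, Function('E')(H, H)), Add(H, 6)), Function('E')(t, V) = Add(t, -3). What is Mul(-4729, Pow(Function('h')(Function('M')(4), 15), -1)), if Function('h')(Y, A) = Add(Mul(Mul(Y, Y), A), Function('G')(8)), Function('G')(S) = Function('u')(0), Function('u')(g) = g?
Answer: Rational(-4729, 24000) ≈ -0.19704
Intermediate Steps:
Function('E')(t, V) = Add(-3, t)
Function('G')(S) = 0
Function('M')(H) = Mul(Add(-8, H), Add(6, H)) (Function('M')(H) = Mul(Add(-5, Add(-3, H)), Add(H, 6)) = Mul(Add(-8, H), Add(6, H)))
Function('h')(Y, A) = Mul(A, Pow(Y, 2)) (Function('h')(Y, A) = Add(Mul(Mul(Y, Y), A), 0) = Add(Mul(Pow(Y, 2), A), 0) = Add(Mul(A, Pow(Y, 2)), 0) = Mul(A, Pow(Y, 2)))
Mul(-4729, Pow(Function('h')(Function('M')(4), 15), -1)) = Mul(-4729, Pow(Mul(15, Pow(Add(-48, 4, Mul(4, Add(-3, 4))), 2)), -1)) = Mul(-4729, Pow(Mul(15, Pow(Add(-48, 4, Mul(4, 1)), 2)), -1)) = Mul(-4729, Pow(Mul(15, Pow(Add(-48, 4, 4), 2)), -1)) = Mul(-4729, Pow(Mul(15, Pow(-40, 2)), -1)) = Mul(-4729, Pow(Mul(15, 1600), -1)) = Mul(-4729, Pow(24000, -1)) = Mul(-4729, Rational(1, 24000)) = Rational(-4729, 24000)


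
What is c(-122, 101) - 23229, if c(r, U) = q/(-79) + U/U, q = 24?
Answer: -1835036/79 ≈ -23228.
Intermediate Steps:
c(r, U) = 55/79 (c(r, U) = 24/(-79) + U/U = 24*(-1/79) + 1 = -24/79 + 1 = 55/79)
c(-122, 101) - 23229 = 55/79 - 23229 = -1835036/79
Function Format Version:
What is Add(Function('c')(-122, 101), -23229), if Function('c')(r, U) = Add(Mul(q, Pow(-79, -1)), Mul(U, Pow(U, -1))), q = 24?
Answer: Rational(-1835036, 79) ≈ -23228.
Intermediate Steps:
Function('c')(r, U) = Rational(55, 79) (Function('c')(r, U) = Add(Mul(24, Pow(-79, -1)), Mul(U, Pow(U, -1))) = Add(Mul(24, Rational(-1, 79)), 1) = Add(Rational(-24, 79), 1) = Rational(55, 79))
Add(Function('c')(-122, 101), -23229) = Add(Rational(55, 79), -23229) = Rational(-1835036, 79)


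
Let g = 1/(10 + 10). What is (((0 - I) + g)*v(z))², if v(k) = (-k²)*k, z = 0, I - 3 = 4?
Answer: 0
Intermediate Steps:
I = 7 (I = 3 + 4 = 7)
g = 1/20 ≈ 0.050000
v(k) = -k³
(((0 - I) + g)*v(z))² = (((0 - 1*7) + 1/20)*(-1*0³))² = (((0 - 7) + 1/20)*(-1*0))² = ((-7 + 1/20)*0)² = (-139/20*0)² = 0² = 0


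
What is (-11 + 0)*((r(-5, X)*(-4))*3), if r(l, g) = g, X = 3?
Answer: 396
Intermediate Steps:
(-11 + 0)*((r(-5, X)*(-4))*3) = (-11 + 0)*((3*(-4))*3) = -(-132)*3 = -11*(-36) = 396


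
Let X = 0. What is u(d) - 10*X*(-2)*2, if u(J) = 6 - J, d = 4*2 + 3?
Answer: -5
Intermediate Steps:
d = 11 (d = 8 + 3 = 11)
u(d) - 10*X*(-2)*2 = (6 - 1*11) - 10*0*(-2)*2 = (6 - 11) - 0*2 = -5 - 10*0 = -5 + 0 = -5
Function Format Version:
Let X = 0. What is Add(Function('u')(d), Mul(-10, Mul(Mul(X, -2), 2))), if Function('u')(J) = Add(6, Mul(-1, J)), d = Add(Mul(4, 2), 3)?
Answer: -5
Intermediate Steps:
d = 11 (d = Add(8, 3) = 11)
Add(Function('u')(d), Mul(-10, Mul(Mul(X, -2), 2))) = Add(Add(6, Mul(-1, 11)), Mul(-10, Mul(Mul(0, -2), 2))) = Add(Add(6, -11), Mul(-10, Mul(0, 2))) = Add(-5, Mul(-10, 0)) = Add(-5, 0) = -5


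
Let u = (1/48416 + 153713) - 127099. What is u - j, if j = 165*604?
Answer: -3536595135/48416 ≈ -73046.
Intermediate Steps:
j = 99660
u = 1288543425/48416 (u = (1/48416 + 153713) - 127099 = 7442168609/48416 - 127099 = 1288543425/48416 ≈ 26614.)
u - j = 1288543425/48416 - 1*99660 = 1288543425/48416 - 99660 = -3536595135/48416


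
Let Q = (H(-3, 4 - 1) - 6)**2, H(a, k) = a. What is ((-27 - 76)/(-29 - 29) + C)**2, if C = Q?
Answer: 23049601/3364 ≈ 6851.8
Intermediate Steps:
Q = 81 (Q = (-3 - 6)**2 = (-9)**2 = 81)
C = 81
((-27 - 76)/(-29 - 29) + C)**2 = ((-27 - 76)/(-29 - 29) + 81)**2 = (-103/(-58) + 81)**2 = (-103*(-1/58) + 81)**2 = (103/58 + 81)**2 = (4801/58)**2 = 23049601/3364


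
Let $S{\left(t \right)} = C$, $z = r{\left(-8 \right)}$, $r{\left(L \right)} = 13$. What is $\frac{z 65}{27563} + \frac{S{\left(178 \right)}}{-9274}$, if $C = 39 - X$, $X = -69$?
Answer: $\frac{2429863}{127809631} \approx 0.019012$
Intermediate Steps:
$z = 13$
$C = 108$ ($C = 39 - -69 = 39 + 69 = 108$)
$S{\left(t \right)} = 108$
$\frac{z 65}{27563} + \frac{S{\left(178 \right)}}{-9274} = \frac{13 \cdot 65}{27563} + \frac{108}{-9274} = 845 \cdot \frac{1}{27563} + 108 \left(- \frac{1}{9274}\right) = \frac{845}{27563} - \frac{54}{4637} = \frac{2429863}{127809631}$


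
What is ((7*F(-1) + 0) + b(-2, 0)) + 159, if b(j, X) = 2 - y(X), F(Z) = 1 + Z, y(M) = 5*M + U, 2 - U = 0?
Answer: 159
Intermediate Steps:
U = 2 (U = 2 - 1*0 = 2 + 0 = 2)
y(M) = 2 + 5*M (y(M) = 5*M + 2 = 2 + 5*M)
b(j, X) = -5*X (b(j, X) = 2 - (2 + 5*X) = 2 + (-2 - 5*X) = -5*X)
((7*F(-1) + 0) + b(-2, 0)) + 159 = ((7*(1 - 1) + 0) - 5*0) + 159 = ((7*0 + 0) + 0) + 159 = ((0 + 0) + 0) + 159 = (0 + 0) + 159 = 0 + 159 = 159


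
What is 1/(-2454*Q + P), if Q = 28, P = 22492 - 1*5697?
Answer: -1/51917 ≈ -1.9262e-5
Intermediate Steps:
P = 16795 (P = 22492 - 5697 = 16795)
1/(-2454*Q + P) = 1/(-2454*28 + 16795) = 1/(-68712 + 16795) = 1/(-51917) = -1/51917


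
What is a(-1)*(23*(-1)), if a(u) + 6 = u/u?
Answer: 115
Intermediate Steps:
a(u) = -5 (a(u) = -6 + u/u = -6 + 1 = -5)
a(-1)*(23*(-1)) = -115*(-1) = -5*(-23) = 115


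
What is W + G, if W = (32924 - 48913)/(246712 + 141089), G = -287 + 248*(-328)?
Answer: -116814020/1431 ≈ -81631.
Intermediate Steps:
G = -81631 (G = -287 - 81344 = -81631)
W = -59/1431 (W = -15989/387801 = -15989*1/387801 = -59/1431 ≈ -0.041230)
W + G = -59/1431 - 81631 = -116814020/1431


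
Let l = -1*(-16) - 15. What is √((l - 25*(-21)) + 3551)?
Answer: 3*√453 ≈ 63.851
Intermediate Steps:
l = 1 (l = 16 - 15 = 1)
√((l - 25*(-21)) + 3551) = √((1 - 25*(-21)) + 3551) = √((1 + 525) + 3551) = √(526 + 3551) = √4077 = 3*√453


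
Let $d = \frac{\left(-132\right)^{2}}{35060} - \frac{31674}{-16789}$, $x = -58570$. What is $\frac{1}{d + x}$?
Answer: $- \frac{147155585}{8618551857956} \approx -1.7074 \cdot 10^{-5}$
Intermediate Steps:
$d = \frac{350755494}{147155585}$ ($d = 17424 \cdot \frac{1}{35060} - - \frac{31674}{16789} = \frac{4356}{8765} + \frac{31674}{16789} = \frac{350755494}{147155585} \approx 2.3836$)
$\frac{1}{d + x} = \frac{1}{\frac{350755494}{147155585} - 58570} = \frac{1}{- \frac{8618551857956}{147155585}} = - \frac{147155585}{8618551857956}$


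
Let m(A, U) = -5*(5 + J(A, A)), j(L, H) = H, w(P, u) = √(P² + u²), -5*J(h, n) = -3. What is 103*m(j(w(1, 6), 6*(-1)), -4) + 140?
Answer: -2744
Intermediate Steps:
J(h, n) = ⅗ (J(h, n) = -⅕*(-3) = ⅗)
m(A, U) = -28 (m(A, U) = -5*(5 + ⅗) = -5*28/5 = -28)
103*m(j(w(1, 6), 6*(-1)), -4) + 140 = 103*(-28) + 140 = -2884 + 140 = -2744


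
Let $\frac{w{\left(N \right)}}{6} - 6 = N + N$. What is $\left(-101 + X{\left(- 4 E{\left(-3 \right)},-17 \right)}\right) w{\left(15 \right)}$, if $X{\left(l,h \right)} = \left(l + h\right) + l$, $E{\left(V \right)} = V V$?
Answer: $-41040$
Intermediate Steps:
$E{\left(V \right)} = V^{2}$
$X{\left(l,h \right)} = h + 2 l$ ($X{\left(l,h \right)} = \left(h + l\right) + l = h + 2 l$)
$w{\left(N \right)} = 36 + 12 N$ ($w{\left(N \right)} = 36 + 6 \left(N + N\right) = 36 + 6 \cdot 2 N = 36 + 12 N$)
$\left(-101 + X{\left(- 4 E{\left(-3 \right)},-17 \right)}\right) w{\left(15 \right)} = \left(-101 + \left(-17 + 2 \left(- 4 \left(-3\right)^{2}\right)\right)\right) \left(36 + 12 \cdot 15\right) = \left(-101 + \left(-17 + 2 \left(\left(-4\right) 9\right)\right)\right) \left(36 + 180\right) = \left(-101 + \left(-17 + 2 \left(-36\right)\right)\right) 216 = \left(-101 - 89\right) 216 = \left(-190\right) 216 = -41040$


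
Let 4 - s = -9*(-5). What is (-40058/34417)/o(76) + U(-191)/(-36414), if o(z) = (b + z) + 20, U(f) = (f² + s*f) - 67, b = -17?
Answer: -121758305047/99007590402 ≈ -1.2298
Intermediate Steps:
s = -41 (s = 4 - (-9)*(-5) = 4 - 1*45 = 4 - 45 = -41)
U(f) = -67 + f² - 41*f (U(f) = (f² - 41*f) - 67 = -67 + f² - 41*f)
o(z) = 3 + z (o(z) = (-17 + z) + 20 = 3 + z)
(-40058/34417)/o(76) + U(-191)/(-36414) = (-40058/34417)/(3 + 76) + (-67 + (-191)² - 41*(-191))/(-36414) = -40058*1/34417/79 + (-67 + 36481 + 7831)*(-1/36414) = -40058/34417*1/79 + 44245*(-1/36414) = -40058/2718943 - 44245/36414 = -121758305047/99007590402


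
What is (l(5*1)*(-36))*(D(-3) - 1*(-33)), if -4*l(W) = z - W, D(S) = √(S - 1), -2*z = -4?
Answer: -891 - 54*I ≈ -891.0 - 54.0*I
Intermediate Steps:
z = 2 (z = -½*(-4) = 2)
D(S) = √(-1 + S)
l(W) = -½ + W/4 (l(W) = -(2 - W)/4 = -½ + W/4)
(l(5*1)*(-36))*(D(-3) - 1*(-33)) = ((-½ + (5*1)/4)*(-36))*(√(-1 - 3) - 1*(-33)) = ((-½ + (¼)*5)*(-36))*(√(-4) + 33) = ((-½ + 5/4)*(-36))*(2*I + 33) = ((¾)*(-36))*(33 + 2*I) = -27*(33 + 2*I) = -891 - 54*I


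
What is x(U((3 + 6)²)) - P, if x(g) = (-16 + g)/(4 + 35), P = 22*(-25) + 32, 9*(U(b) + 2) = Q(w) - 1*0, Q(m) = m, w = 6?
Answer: 4658/9 ≈ 517.56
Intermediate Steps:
U(b) = -4/3 (U(b) = -2 + (6 - 1*0)/9 = -2 + (6 + 0)/9 = -2 + (⅑)*6 = -2 + ⅔ = -4/3)
P = -518 (P = -550 + 32 = -518)
x(g) = -16/39 + g/39 (x(g) = (-16 + g)/39 = (-16 + g)*(1/39) = -16/39 + g/39)
x(U((3 + 6)²)) - P = (-16/39 + (1/39)*(-4/3)) - 1*(-518) = (-16/39 - 4/117) + 518 = -4/9 + 518 = 4658/9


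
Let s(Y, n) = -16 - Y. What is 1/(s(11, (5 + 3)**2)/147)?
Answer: -49/9 ≈ -5.4444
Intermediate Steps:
1/(s(11, (5 + 3)**2)/147) = 1/((-16 - 1*11)/147) = 1/((-16 - 11)*(1/147)) = 1/(-27*1/147) = 1/(-9/49) = -49/9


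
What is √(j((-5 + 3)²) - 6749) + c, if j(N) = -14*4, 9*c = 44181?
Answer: 4909 + I*√6805 ≈ 4909.0 + 82.492*I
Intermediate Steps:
c = 4909 (c = (⅑)*44181 = 4909)
j(N) = -56
√(j((-5 + 3)²) - 6749) + c = √(-56 - 6749) + 4909 = √(-6805) + 4909 = I*√6805 + 4909 = 4909 + I*√6805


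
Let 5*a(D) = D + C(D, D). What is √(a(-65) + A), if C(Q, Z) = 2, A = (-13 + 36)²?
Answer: √12910/5 ≈ 22.724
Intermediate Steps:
A = 529 (A = 23² = 529)
a(D) = ⅖ + D/5 (a(D) = (D + 2)/5 = (2 + D)/5 = ⅖ + D/5)
√(a(-65) + A) = √((⅖ + (⅕)*(-65)) + 529) = √((⅖ - 13) + 529) = √(-63/5 + 529) = √(2582/5) = √12910/5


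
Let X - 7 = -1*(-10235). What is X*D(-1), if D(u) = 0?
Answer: 0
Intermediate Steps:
X = 10242 (X = 7 - 1*(-10235) = 7 + 10235 = 10242)
X*D(-1) = 10242*0 = 0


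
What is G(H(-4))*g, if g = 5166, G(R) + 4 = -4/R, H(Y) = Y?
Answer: -15498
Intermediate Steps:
G(R) = -4 - 4/R
G(H(-4))*g = (-4 - 4/(-4))*5166 = (-4 - 4*(-¼))*5166 = (-4 + 1)*5166 = -3*5166 = -15498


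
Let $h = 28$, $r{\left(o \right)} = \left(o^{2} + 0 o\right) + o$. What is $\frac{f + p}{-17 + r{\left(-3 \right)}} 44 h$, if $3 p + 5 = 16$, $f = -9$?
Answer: $\frac{1792}{3} \approx 597.33$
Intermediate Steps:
$r{\left(o \right)} = o + o^{2}$ ($r{\left(o \right)} = \left(o^{2} + 0\right) + o = o^{2} + o = o + o^{2}$)
$p = \frac{11}{3}$ ($p = - \frac{5}{3} + \frac{1}{3} \cdot 16 = - \frac{5}{3} + \frac{16}{3} = \frac{11}{3} \approx 3.6667$)
$\frac{f + p}{-17 + r{\left(-3 \right)}} 44 h = \frac{-9 + \frac{11}{3}}{-17 - 3 \left(1 - 3\right)} 44 \cdot 28 = - \frac{16}{3 \left(-17 - -6\right)} 44 \cdot 28 = - \frac{16}{3 \left(-17 + 6\right)} 44 \cdot 28 = - \frac{16}{3 \left(-11\right)} 44 \cdot 28 = \left(- \frac{16}{3}\right) \left(- \frac{1}{11}\right) 44 \cdot 28 = \frac{16}{33} \cdot 44 \cdot 28 = \frac{64}{3} \cdot 28 = \frac{1792}{3}$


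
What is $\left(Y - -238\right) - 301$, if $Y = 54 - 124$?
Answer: $-133$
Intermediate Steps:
$Y = -70$
$\left(Y - -238\right) - 301 = \left(-70 - -238\right) - 301 = \left(-70 + 238\right) - 301 = 168 - 301 = -133$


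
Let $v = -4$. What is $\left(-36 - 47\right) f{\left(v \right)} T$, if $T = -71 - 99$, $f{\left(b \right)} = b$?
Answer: $-56440$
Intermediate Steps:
$T = -170$
$\left(-36 - 47\right) f{\left(v \right)} T = \left(-36 - 47\right) \left(-4\right) \left(-170\right) = \left(-83\right) \left(-4\right) \left(-170\right) = 332 \left(-170\right) = -56440$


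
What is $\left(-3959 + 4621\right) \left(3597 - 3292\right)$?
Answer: $201910$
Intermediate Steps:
$\left(-3959 + 4621\right) \left(3597 - 3292\right) = 662 \left(3597 - 3292\right) = 662 \cdot 305 = 201910$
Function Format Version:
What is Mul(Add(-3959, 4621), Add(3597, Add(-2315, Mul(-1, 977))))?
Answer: 201910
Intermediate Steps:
Mul(Add(-3959, 4621), Add(3597, Add(-2315, Mul(-1, 977)))) = Mul(662, Add(3597, Add(-2315, -977))) = Mul(662, Add(3597, -3292)) = Mul(662, 305) = 201910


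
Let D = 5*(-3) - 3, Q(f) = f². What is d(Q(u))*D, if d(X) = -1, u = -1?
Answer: 18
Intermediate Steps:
D = -18 (D = -15 - 3 = -18)
d(Q(u))*D = -1*(-18) = 18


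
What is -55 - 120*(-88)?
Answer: 10505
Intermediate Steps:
-55 - 120*(-88) = -55 + 10560 = 10505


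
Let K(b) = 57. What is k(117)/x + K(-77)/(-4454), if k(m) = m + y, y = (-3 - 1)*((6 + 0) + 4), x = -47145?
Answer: -432889/29997690 ≈ -0.014431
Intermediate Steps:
y = -40 (y = -4*(6 + 4) = -4*10 = -40)
k(m) = -40 + m (k(m) = m - 40 = -40 + m)
k(117)/x + K(-77)/(-4454) = (-40 + 117)/(-47145) + 57/(-4454) = 77*(-1/47145) + 57*(-1/4454) = -11/6735 - 57/4454 = -432889/29997690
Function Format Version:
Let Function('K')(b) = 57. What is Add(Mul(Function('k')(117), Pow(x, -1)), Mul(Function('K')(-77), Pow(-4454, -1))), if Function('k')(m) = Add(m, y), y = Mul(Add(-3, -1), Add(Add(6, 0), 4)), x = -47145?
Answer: Rational(-432889, 29997690) ≈ -0.014431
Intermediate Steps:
y = -40 (y = Mul(-4, Add(6, 4)) = Mul(-4, 10) = -40)
Function('k')(m) = Add(-40, m) (Function('k')(m) = Add(m, -40) = Add(-40, m))
Add(Mul(Function('k')(117), Pow(x, -1)), Mul(Function('K')(-77), Pow(-4454, -1))) = Add(Mul(Add(-40, 117), Pow(-47145, -1)), Mul(57, Pow(-4454, -1))) = Add(Mul(77, Rational(-1, 47145)), Mul(57, Rational(-1, 4454))) = Add(Rational(-11, 6735), Rational(-57, 4454)) = Rational(-432889, 29997690)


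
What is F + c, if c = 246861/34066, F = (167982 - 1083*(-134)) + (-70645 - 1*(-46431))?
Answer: 9841573601/34066 ≈ 2.8890e+5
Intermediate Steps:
F = 288890 (F = (167982 + 145122) + (-70645 + 46431) = 313104 - 24214 = 288890)
c = 246861/34066 (c = 246861*(1/34066) = 246861/34066 ≈ 7.2466)
F + c = 288890 + 246861/34066 = 9841573601/34066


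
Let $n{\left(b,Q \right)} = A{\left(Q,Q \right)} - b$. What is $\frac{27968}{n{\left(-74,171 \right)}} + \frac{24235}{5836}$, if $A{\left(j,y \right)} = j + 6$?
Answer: $\frac{169304233}{1464836} \approx 115.58$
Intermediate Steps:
$A{\left(j,y \right)} = 6 + j$
$n{\left(b,Q \right)} = 6 + Q - b$ ($n{\left(b,Q \right)} = \left(6 + Q\right) - b = 6 + Q - b$)
$\frac{27968}{n{\left(-74,171 \right)}} + \frac{24235}{5836} = \frac{27968}{6 + 171 - -74} + \frac{24235}{5836} = \frac{27968}{6 + 171 + 74} + 24235 \cdot \frac{1}{5836} = \frac{27968}{251} + \frac{24235}{5836} = \frac{169304233}{1464836}$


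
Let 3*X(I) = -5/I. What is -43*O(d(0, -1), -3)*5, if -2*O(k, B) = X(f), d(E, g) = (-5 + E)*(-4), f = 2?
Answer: -1075/12 ≈ -89.583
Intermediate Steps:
X(I) = -5/(3*I) (X(I) = (-5/I)/3 = -5/(3*I))
d(E, g) = 20 - 4*E
O(k, B) = 5/12 (O(k, B) = -(-5)/(6*2) = -½*(-⅚) = 5/12)
-43*O(d(0, -1), -3)*5 = -43*5/12*5 = -215/12*5 = -1075/12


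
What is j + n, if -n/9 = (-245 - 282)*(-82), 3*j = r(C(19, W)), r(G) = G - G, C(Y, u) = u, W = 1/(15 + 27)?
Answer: -388926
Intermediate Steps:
W = 1/42 ≈ 0.023810
r(G) = 0
j = 0 (j = (⅓)*0 = 0)
n = -388926 (n = -9*(-245 - 282)*(-82) = -(-4743)*(-82) = -9*43214 = -388926)
j + n = 0 - 388926 = -388926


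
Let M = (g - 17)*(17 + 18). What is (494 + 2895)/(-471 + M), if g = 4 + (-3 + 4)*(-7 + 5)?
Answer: -3389/996 ≈ -3.4026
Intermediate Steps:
g = 2 (g = 4 + 1*(-2) = 4 - 2 = 2)
M = -525 (M = (2 - 17)*(17 + 18) = -15*35 = -525)
(494 + 2895)/(-471 + M) = (494 + 2895)/(-471 - 525) = 3389/(-996) = 3389*(-1/996) = -3389/996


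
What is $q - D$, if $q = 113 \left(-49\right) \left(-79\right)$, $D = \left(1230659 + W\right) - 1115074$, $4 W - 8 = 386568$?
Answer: $225194$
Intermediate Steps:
$W = 96644$ ($W = 2 + \frac{1}{4} \cdot 386568 = 2 + 96642 = 96644$)
$D = 212229$ ($D = \left(1230659 + 96644\right) - 1115074 = 1327303 - 1115074 = 212229$)
$q = 437423$ ($q = \left(-5537\right) \left(-79\right) = 437423$)
$q - D = 437423 - 212229 = 225194$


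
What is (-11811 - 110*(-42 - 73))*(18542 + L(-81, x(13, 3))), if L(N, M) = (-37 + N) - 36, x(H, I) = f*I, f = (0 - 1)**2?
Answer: 15427532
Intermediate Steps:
f = 1 (f = (-1)**2 = 1)
x(H, I) = I (x(H, I) = 1*I = I)
L(N, M) = -73 + N
(-11811 - 110*(-42 - 73))*(18542 + L(-81, x(13, 3))) = (-11811 - 110*(-42 - 73))*(18542 + (-73 - 81)) = (-11811 - 110*(-115))*(18542 - 154) = (-11811 + 12650)*18388 = 839*18388 = 15427532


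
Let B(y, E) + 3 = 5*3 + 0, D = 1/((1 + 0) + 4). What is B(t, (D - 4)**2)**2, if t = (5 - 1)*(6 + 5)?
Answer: 144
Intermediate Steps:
D = 1/5 (D = 1/(1 + 4) = 1/5 ≈ 0.20000)
t = 44 (t = 4*11 = 44)
B(y, E) = 12 (B(y, E) = -3 + (5*3 + 0) = -3 + (15 + 0) = -3 + 15 = 12)
B(t, (D - 4)**2)**2 = 12**2 = 144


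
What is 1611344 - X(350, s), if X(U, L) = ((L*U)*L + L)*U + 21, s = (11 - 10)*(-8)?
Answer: -6225877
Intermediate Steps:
s = -8 (s = 1*(-8) = -8)
X(U, L) = 21 + U*(L + U*L**2) (X(U, L) = (U*L**2 + L)*U + 21 = (L + U*L**2)*U + 21 = U*(L + U*L**2) + 21 = 21 + U*(L + U*L**2))
1611344 - X(350, s) = 1611344 - (21 - 8*350 + (-8)**2*350**2) = 1611344 - (21 - 2800 + 64*122500) = 1611344 - (21 - 2800 + 7840000) = 1611344 - 1*7837221 = 1611344 - 7837221 = -6225877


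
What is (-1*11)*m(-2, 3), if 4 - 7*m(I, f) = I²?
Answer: 0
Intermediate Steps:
m(I, f) = 4/7 - I²/7
(-1*11)*m(-2, 3) = (-1*11)*(4/7 - ⅐*(-2)²) = -11*(4/7 - ⅐*4) = -11*(4/7 - 4/7) = -11*0 = 0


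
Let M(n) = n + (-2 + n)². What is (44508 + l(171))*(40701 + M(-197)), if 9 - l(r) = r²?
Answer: 1223683980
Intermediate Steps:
l(r) = 9 - r²
(44508 + l(171))*(40701 + M(-197)) = (44508 + (9 - 1*171²))*(40701 + (-197 + (-2 - 197)²)) = (44508 + (9 - 1*29241))*(40701 + (-197 + (-199)²)) = (44508 + (9 - 29241))*(40701 + (-197 + 39601)) = (44508 - 29232)*(40701 + 39404) = 15276*80105 = 1223683980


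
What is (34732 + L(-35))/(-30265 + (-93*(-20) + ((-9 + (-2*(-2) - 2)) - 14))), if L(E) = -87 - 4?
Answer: -34641/28426 ≈ -1.2186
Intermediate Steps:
L(E) = -91
(34732 + L(-35))/(-30265 + (-93*(-20) + ((-9 + (-2*(-2) - 2)) - 14))) = (34732 - 91)/(-30265 + (-93*(-20) + ((-9 + (-2*(-2) - 2)) - 14))) = 34641/(-30265 + (1860 + ((-9 + (4 - 2)) - 14))) = 34641/(-30265 + (1860 + ((-9 + 2) - 14))) = 34641/(-30265 + (1860 + (-7 - 14))) = 34641/(-30265 + (1860 - 21)) = 34641/(-30265 + 1839) = 34641/(-28426) = 34641*(-1/28426) = -34641/28426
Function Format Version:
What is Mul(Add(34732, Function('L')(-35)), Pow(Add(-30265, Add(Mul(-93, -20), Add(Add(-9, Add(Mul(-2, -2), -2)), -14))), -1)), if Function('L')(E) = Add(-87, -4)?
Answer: Rational(-34641, 28426) ≈ -1.2186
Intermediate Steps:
Function('L')(E) = -91
Mul(Add(34732, Function('L')(-35)), Pow(Add(-30265, Add(Mul(-93, -20), Add(Add(-9, Add(Mul(-2, -2), -2)), -14))), -1)) = Mul(Add(34732, -91), Pow(Add(-30265, Add(Mul(-93, -20), Add(Add(-9, Add(Mul(-2, -2), -2)), -14))), -1)) = Mul(34641, Pow(Add(-30265, Add(1860, Add(Add(-9, Add(4, -2)), -14))), -1)) = Mul(34641, Pow(Add(-30265, Add(1860, Add(Add(-9, 2), -14))), -1)) = Mul(34641, Pow(Add(-30265, Add(1860, Add(-7, -14))), -1)) = Mul(34641, Pow(Add(-30265, Add(1860, -21)), -1)) = Mul(34641, Pow(Add(-30265, 1839), -1)) = Mul(34641, Pow(-28426, -1)) = Mul(34641, Rational(-1, 28426)) = Rational(-34641, 28426)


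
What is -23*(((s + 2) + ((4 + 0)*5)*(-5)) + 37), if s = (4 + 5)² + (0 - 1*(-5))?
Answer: -575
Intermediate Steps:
s = 86 (s = 9² + (0 + 5) = 81 + 5 = 86)
-23*(((s + 2) + ((4 + 0)*5)*(-5)) + 37) = -23*(((86 + 2) + ((4 + 0)*5)*(-5)) + 37) = -23*((88 + (4*5)*(-5)) + 37) = -23*((88 + 20*(-5)) + 37) = -23*((88 - 100) + 37) = -23*(-12 + 37) = -23*25 = -575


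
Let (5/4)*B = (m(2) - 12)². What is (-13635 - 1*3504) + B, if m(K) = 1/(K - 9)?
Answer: -834031/49 ≈ -17021.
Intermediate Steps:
m(K) = 1/(-9 + K)
B = 5780/49 (B = 4*(1/(-9 + 2) - 12)²/5 = 4*(1/(-7) - 12)²/5 = 4*(-⅐ - 12)²/5 = 4*(-85/7)²/5 = (⅘)*(7225/49) = 5780/49 ≈ 117.96)
(-13635 - 1*3504) + B = (-13635 - 1*3504) + 5780/49 = (-13635 - 3504) + 5780/49 = -17139 + 5780/49 = -834031/49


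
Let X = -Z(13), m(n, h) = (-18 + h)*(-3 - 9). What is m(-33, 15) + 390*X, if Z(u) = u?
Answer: -5034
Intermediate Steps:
m(n, h) = 216 - 12*h (m(n, h) = (-18 + h)*(-12) = 216 - 12*h)
X = -13 (X = -1*13 = -13)
m(-33, 15) + 390*X = (216 - 12*15) + 390*(-13) = (216 - 180) - 5070 = 36 - 5070 = -5034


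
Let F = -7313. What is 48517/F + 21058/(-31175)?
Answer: -1666514629/227982775 ≈ -7.3098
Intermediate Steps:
48517/F + 21058/(-31175) = 48517/(-7313) + 21058/(-31175) = 48517*(-1/7313) + 21058*(-1/31175) = -48517/7313 - 21058/31175 = -1666514629/227982775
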